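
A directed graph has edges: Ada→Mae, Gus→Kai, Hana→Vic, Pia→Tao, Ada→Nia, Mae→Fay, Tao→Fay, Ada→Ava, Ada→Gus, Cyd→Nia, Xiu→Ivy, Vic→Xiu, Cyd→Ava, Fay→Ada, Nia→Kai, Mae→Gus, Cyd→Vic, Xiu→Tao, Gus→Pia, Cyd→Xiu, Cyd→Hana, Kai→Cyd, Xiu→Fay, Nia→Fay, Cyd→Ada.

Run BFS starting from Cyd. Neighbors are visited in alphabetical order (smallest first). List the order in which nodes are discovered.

Cyd, Ada, Ava, Hana, Nia, Vic, Xiu, Gus, Mae, Fay, Kai, Ivy, Tao, Pia

Visit Cyd; enqueue Ada, Ava, Hana, Nia, Vic, Xiu → queue [Ada, Ava, Hana, Nia, Vic, Xiu]
Visit Ada; enqueue Gus, Mae → queue [Ava, Hana, Nia, Vic, Xiu, Gus, Mae]
Visit Ava → queue [Hana, Nia, Vic, Xiu, Gus, Mae]
Visit Hana → queue [Nia, Vic, Xiu, Gus, Mae]
Visit Nia; enqueue Fay, Kai → queue [Vic, Xiu, Gus, Mae, Fay, Kai]
Visit Vic → queue [Xiu, Gus, Mae, Fay, Kai]
Visit Xiu; enqueue Ivy, Tao → queue [Gus, Mae, Fay, Kai, Ivy, Tao]
Visit Gus; enqueue Pia → queue [Mae, Fay, Kai, Ivy, Tao, Pia]
Visit Mae → queue [Fay, Kai, Ivy, Tao, Pia]
Visit Fay → queue [Kai, Ivy, Tao, Pia]
Visit Kai → queue [Ivy, Tao, Pia]
Visit Ivy → queue [Tao, Pia]
Visit Tao → queue [Pia]
Visit Pia → queue []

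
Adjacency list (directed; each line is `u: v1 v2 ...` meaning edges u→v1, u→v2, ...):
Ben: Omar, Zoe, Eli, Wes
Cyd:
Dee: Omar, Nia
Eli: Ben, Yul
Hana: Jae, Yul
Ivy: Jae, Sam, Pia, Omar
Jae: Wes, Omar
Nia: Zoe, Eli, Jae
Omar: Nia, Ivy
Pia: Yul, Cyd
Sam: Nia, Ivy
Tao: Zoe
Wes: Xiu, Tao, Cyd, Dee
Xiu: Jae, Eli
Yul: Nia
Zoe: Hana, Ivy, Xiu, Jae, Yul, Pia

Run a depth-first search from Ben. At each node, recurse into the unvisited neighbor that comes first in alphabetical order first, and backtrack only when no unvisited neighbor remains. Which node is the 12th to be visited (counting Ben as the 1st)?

Dee

Visit Ben
Ben → Eli
Eli → Yul
Yul → Nia
Nia → Jae
Jae → Omar
Omar → Ivy
Ivy → Pia
Pia → Cyd
Ivy → Sam
Jae → Wes
Wes → Dee
Wes → Tao
Tao → Zoe
Zoe → Hana
Zoe → Xiu

Visit order: Ben, Eli, Yul, Nia, Jae, Omar, Ivy, Pia, Cyd, Sam, Wes, Dee, Tao, Zoe, Hana, Xiu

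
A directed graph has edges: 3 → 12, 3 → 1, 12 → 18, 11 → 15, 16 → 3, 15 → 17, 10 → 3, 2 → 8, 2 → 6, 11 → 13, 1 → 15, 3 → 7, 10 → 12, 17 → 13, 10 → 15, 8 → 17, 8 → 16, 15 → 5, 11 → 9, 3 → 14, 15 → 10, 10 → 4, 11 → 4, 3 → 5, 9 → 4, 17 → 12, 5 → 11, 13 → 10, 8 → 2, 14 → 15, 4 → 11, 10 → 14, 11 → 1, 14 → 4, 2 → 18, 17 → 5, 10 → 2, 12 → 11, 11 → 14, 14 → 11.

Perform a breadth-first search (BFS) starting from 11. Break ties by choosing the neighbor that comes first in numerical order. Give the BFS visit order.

Visit 11; enqueue 1, 4, 9, 13, 14, 15 → queue [1, 4, 9, 13, 14, 15]
Visit 1 → queue [4, 9, 13, 14, 15]
Visit 4 → queue [9, 13, 14, 15]
Visit 9 → queue [13, 14, 15]
Visit 13; enqueue 10 → queue [14, 15, 10]
Visit 14 → queue [15, 10]
Visit 15; enqueue 5, 17 → queue [10, 5, 17]
Visit 10; enqueue 2, 3, 12 → queue [5, 17, 2, 3, 12]
Visit 5 → queue [17, 2, 3, 12]
Visit 17 → queue [2, 3, 12]
Visit 2; enqueue 6, 8, 18 → queue [3, 12, 6, 8, 18]
Visit 3; enqueue 7 → queue [12, 6, 8, 18, 7]
Visit 12 → queue [6, 8, 18, 7]
Visit 6 → queue [8, 18, 7]
Visit 8; enqueue 16 → queue [18, 7, 16]
Visit 18 → queue [7, 16]
Visit 7 → queue [16]
Visit 16 → queue []

11, 1, 4, 9, 13, 14, 15, 10, 5, 17, 2, 3, 12, 6, 8, 18, 7, 16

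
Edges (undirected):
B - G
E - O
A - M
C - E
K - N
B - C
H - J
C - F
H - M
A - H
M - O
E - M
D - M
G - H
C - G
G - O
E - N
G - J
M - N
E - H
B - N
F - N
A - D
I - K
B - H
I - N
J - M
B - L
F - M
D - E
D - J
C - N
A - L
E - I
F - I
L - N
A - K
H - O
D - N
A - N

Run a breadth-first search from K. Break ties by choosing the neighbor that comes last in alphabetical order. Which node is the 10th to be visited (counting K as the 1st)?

C

Visit K; enqueue N, I, A → queue [N, I, A]
Visit N; enqueue M, L, F, E, D, C, B → queue [I, A, M, L, F, E, D, C, B]
Visit I → queue [A, M, L, F, E, D, C, B]
Visit A; enqueue H → queue [M, L, F, E, D, C, B, H]
Visit M; enqueue O, J → queue [L, F, E, D, C, B, H, O, J]
Visit L → queue [F, E, D, C, B, H, O, J]
Visit F → queue [E, D, C, B, H, O, J]
Visit E → queue [D, C, B, H, O, J]
Visit D → queue [C, B, H, O, J]
Visit C; enqueue G → queue [B, H, O, J, G]
Visit B → queue [H, O, J, G]
Visit H → queue [O, J, G]
Visit O → queue [J, G]
Visit J → queue [G]
Visit G → queue []

Visit order: K, N, I, A, M, L, F, E, D, C, B, H, O, J, G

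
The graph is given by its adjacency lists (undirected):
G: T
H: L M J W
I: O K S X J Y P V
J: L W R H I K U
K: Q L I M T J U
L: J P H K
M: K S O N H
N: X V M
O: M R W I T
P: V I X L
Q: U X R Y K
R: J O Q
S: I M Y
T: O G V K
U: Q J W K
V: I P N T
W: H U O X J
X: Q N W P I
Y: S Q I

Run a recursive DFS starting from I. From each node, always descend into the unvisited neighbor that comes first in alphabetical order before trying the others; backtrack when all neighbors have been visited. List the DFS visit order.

I, J, H, L, K, M, N, V, P, X, Q, R, O, T, G, W, U, Y, S

Visit I
I → J
J → H
H → L
L → K
K → M
M → N
N → V
V → P
P → X
X → Q
Q → R
R → O
O → T
T → G
O → W
W → U
Q → Y
Y → S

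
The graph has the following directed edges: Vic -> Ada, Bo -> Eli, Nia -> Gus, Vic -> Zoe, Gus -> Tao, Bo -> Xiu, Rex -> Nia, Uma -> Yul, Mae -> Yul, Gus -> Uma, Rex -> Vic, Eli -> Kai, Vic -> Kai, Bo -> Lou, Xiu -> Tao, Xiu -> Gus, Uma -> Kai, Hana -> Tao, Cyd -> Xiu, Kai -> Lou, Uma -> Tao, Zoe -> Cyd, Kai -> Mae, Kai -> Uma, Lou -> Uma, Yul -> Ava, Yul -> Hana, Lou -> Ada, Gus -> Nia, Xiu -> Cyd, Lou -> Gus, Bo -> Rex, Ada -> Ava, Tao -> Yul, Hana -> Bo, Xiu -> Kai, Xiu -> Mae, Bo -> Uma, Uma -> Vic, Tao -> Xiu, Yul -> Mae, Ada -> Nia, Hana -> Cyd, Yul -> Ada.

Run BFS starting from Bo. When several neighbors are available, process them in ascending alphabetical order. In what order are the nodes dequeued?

Visit Bo; enqueue Eli, Lou, Rex, Uma, Xiu → queue [Eli, Lou, Rex, Uma, Xiu]
Visit Eli; enqueue Kai → queue [Lou, Rex, Uma, Xiu, Kai]
Visit Lou; enqueue Ada, Gus → queue [Rex, Uma, Xiu, Kai, Ada, Gus]
Visit Rex; enqueue Nia, Vic → queue [Uma, Xiu, Kai, Ada, Gus, Nia, Vic]
Visit Uma; enqueue Tao, Yul → queue [Xiu, Kai, Ada, Gus, Nia, Vic, Tao, Yul]
Visit Xiu; enqueue Cyd, Mae → queue [Kai, Ada, Gus, Nia, Vic, Tao, Yul, Cyd, Mae]
Visit Kai → queue [Ada, Gus, Nia, Vic, Tao, Yul, Cyd, Mae]
Visit Ada; enqueue Ava → queue [Gus, Nia, Vic, Tao, Yul, Cyd, Mae, Ava]
Visit Gus → queue [Nia, Vic, Tao, Yul, Cyd, Mae, Ava]
Visit Nia → queue [Vic, Tao, Yul, Cyd, Mae, Ava]
Visit Vic; enqueue Zoe → queue [Tao, Yul, Cyd, Mae, Ava, Zoe]
Visit Tao → queue [Yul, Cyd, Mae, Ava, Zoe]
Visit Yul; enqueue Hana → queue [Cyd, Mae, Ava, Zoe, Hana]
Visit Cyd → queue [Mae, Ava, Zoe, Hana]
Visit Mae → queue [Ava, Zoe, Hana]
Visit Ava → queue [Zoe, Hana]
Visit Zoe → queue [Hana]
Visit Hana → queue []

Bo Eli Lou Rex Uma Xiu Kai Ada Gus Nia Vic Tao Yul Cyd Mae Ava Zoe Hana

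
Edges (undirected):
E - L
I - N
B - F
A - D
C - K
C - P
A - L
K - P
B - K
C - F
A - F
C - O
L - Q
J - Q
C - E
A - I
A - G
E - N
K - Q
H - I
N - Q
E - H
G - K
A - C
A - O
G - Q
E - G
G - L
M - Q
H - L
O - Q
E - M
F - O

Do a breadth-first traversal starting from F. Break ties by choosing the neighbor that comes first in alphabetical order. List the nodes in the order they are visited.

F -> A -> B -> C -> O -> D -> G -> I -> L -> K -> E -> P -> Q -> H -> N -> M -> J

Visit F; enqueue A, B, C, O → queue [A, B, C, O]
Visit A; enqueue D, G, I, L → queue [B, C, O, D, G, I, L]
Visit B; enqueue K → queue [C, O, D, G, I, L, K]
Visit C; enqueue E, P → queue [O, D, G, I, L, K, E, P]
Visit O; enqueue Q → queue [D, G, I, L, K, E, P, Q]
Visit D → queue [G, I, L, K, E, P, Q]
Visit G → queue [I, L, K, E, P, Q]
Visit I; enqueue H, N → queue [L, K, E, P, Q, H, N]
Visit L → queue [K, E, P, Q, H, N]
Visit K → queue [E, P, Q, H, N]
Visit E; enqueue M → queue [P, Q, H, N, M]
Visit P → queue [Q, H, N, M]
Visit Q; enqueue J → queue [H, N, M, J]
Visit H → queue [N, M, J]
Visit N → queue [M, J]
Visit M → queue [J]
Visit J → queue []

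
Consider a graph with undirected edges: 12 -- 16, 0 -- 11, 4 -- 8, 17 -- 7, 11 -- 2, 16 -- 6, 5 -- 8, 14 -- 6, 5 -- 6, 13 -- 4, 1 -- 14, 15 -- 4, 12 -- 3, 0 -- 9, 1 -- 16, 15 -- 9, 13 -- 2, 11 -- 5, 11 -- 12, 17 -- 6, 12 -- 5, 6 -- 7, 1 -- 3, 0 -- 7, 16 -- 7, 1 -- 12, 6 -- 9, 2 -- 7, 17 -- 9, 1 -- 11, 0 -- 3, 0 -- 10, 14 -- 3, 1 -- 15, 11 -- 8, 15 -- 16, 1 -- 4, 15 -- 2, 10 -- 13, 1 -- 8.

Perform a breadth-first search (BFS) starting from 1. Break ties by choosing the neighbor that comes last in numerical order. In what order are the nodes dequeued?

Visit 1; enqueue 16, 15, 14, 12, 11, 8, 4, 3 → queue [16, 15, 14, 12, 11, 8, 4, 3]
Visit 16; enqueue 7, 6 → queue [15, 14, 12, 11, 8, 4, 3, 7, 6]
Visit 15; enqueue 9, 2 → queue [14, 12, 11, 8, 4, 3, 7, 6, 9, 2]
Visit 14 → queue [12, 11, 8, 4, 3, 7, 6, 9, 2]
Visit 12; enqueue 5 → queue [11, 8, 4, 3, 7, 6, 9, 2, 5]
Visit 11; enqueue 0 → queue [8, 4, 3, 7, 6, 9, 2, 5, 0]
Visit 8 → queue [4, 3, 7, 6, 9, 2, 5, 0]
Visit 4; enqueue 13 → queue [3, 7, 6, 9, 2, 5, 0, 13]
Visit 3 → queue [7, 6, 9, 2, 5, 0, 13]
Visit 7; enqueue 17 → queue [6, 9, 2, 5, 0, 13, 17]
Visit 6 → queue [9, 2, 5, 0, 13, 17]
Visit 9 → queue [2, 5, 0, 13, 17]
Visit 2 → queue [5, 0, 13, 17]
Visit 5 → queue [0, 13, 17]
Visit 0; enqueue 10 → queue [13, 17, 10]
Visit 13 → queue [17, 10]
Visit 17 → queue [10]
Visit 10 → queue []

1, 16, 15, 14, 12, 11, 8, 4, 3, 7, 6, 9, 2, 5, 0, 13, 17, 10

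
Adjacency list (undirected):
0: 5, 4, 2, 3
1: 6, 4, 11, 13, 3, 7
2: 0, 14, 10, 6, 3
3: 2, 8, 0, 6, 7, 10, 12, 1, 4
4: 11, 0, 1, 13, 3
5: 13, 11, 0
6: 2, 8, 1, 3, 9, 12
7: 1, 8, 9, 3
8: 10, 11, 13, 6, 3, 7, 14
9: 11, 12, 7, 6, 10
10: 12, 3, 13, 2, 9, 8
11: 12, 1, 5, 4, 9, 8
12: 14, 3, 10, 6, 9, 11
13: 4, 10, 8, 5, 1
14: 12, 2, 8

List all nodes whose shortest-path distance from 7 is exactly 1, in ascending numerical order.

1, 3, 8, 9

Level 0: 7
Level 1: 1, 3, 8, 9
Level 2: 0, 2, 4, 6, 10, 11, 12, 13, 14
Level 3: 5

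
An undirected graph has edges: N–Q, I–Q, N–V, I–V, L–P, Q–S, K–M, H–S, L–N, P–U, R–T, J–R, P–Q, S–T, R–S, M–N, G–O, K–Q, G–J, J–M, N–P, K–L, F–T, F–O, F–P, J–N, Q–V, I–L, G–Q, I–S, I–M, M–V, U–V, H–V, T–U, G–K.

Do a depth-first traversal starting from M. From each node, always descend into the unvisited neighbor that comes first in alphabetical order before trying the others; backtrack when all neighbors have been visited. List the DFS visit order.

Visit M
M → I
I → L
L → K
K → G
G → J
J → N
N → P
P → F
F → O
F → T
T → R
R → S
S → H
H → V
V → Q
V → U

M -> I -> L -> K -> G -> J -> N -> P -> F -> O -> T -> R -> S -> H -> V -> Q -> U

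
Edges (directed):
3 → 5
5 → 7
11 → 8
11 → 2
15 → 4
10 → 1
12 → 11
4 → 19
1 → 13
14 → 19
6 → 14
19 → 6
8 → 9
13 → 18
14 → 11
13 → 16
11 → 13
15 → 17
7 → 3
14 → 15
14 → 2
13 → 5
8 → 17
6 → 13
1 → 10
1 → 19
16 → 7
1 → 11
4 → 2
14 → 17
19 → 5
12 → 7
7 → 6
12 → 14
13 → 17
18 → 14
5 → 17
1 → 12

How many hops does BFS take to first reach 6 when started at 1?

2

Level 0: 1
Level 1: 10, 11, 12, 13, 19
Level 2: 2, 5, 6, 7, 8, 14, 16, 17, 18
Level 3: 3, 9, 15
Level 4: 4
6 first appears at level 2.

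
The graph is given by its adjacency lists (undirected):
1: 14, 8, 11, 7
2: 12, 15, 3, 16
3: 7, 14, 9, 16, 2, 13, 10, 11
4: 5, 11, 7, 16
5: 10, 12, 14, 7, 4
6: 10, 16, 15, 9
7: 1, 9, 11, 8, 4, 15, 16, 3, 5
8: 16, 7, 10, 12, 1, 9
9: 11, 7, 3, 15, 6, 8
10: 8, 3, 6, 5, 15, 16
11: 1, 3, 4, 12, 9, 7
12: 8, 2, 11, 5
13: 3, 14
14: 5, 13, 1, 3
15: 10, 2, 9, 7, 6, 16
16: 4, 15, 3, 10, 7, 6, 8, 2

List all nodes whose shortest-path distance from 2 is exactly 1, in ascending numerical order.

Level 0: 2
Level 1: 3, 12, 15, 16
Level 2: 4, 5, 6, 7, 8, 9, 10, 11, 13, 14
Level 3: 1

3, 12, 15, 16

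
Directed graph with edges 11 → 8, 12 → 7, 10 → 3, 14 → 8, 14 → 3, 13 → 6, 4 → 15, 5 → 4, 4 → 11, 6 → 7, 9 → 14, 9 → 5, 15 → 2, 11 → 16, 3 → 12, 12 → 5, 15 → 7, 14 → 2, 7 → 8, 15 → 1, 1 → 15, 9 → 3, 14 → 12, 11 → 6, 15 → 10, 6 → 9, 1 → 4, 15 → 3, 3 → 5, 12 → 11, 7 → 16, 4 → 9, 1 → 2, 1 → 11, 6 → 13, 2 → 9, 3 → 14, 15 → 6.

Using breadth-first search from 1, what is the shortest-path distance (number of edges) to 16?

Level 0: 1
Level 1: 2, 4, 11, 15
Level 2: 3, 6, 7, 8, 9, 10, 16
Level 3: 5, 12, 13, 14
16 first appears at level 2.

2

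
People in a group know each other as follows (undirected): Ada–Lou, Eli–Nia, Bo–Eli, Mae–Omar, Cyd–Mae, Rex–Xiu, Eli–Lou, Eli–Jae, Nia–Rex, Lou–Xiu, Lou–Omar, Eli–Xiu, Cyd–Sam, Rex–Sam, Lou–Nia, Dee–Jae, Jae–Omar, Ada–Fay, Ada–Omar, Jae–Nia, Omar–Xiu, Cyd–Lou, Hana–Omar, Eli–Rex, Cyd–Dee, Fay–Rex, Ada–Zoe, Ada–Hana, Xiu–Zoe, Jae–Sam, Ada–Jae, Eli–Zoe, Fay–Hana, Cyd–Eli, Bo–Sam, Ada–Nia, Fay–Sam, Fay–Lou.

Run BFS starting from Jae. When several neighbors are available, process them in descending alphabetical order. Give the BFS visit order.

Visit Jae; enqueue Sam, Omar, Nia, Eli, Dee, Ada → queue [Sam, Omar, Nia, Eli, Dee, Ada]
Visit Sam; enqueue Rex, Fay, Cyd, Bo → queue [Omar, Nia, Eli, Dee, Ada, Rex, Fay, Cyd, Bo]
Visit Omar; enqueue Xiu, Mae, Lou, Hana → queue [Nia, Eli, Dee, Ada, Rex, Fay, Cyd, Bo, Xiu, Mae, Lou, Hana]
Visit Nia → queue [Eli, Dee, Ada, Rex, Fay, Cyd, Bo, Xiu, Mae, Lou, Hana]
Visit Eli; enqueue Zoe → queue [Dee, Ada, Rex, Fay, Cyd, Bo, Xiu, Mae, Lou, Hana, Zoe]
Visit Dee → queue [Ada, Rex, Fay, Cyd, Bo, Xiu, Mae, Lou, Hana, Zoe]
Visit Ada → queue [Rex, Fay, Cyd, Bo, Xiu, Mae, Lou, Hana, Zoe]
Visit Rex → queue [Fay, Cyd, Bo, Xiu, Mae, Lou, Hana, Zoe]
Visit Fay → queue [Cyd, Bo, Xiu, Mae, Lou, Hana, Zoe]
Visit Cyd → queue [Bo, Xiu, Mae, Lou, Hana, Zoe]
Visit Bo → queue [Xiu, Mae, Lou, Hana, Zoe]
Visit Xiu → queue [Mae, Lou, Hana, Zoe]
Visit Mae → queue [Lou, Hana, Zoe]
Visit Lou → queue [Hana, Zoe]
Visit Hana → queue [Zoe]
Visit Zoe → queue []

Jae, Sam, Omar, Nia, Eli, Dee, Ada, Rex, Fay, Cyd, Bo, Xiu, Mae, Lou, Hana, Zoe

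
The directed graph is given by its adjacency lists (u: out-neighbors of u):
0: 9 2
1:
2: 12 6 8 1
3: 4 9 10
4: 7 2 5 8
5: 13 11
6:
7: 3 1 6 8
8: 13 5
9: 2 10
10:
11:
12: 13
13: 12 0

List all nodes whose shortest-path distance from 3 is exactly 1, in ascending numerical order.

Level 0: 3
Level 1: 4, 9, 10
Level 2: 2, 5, 7, 8
Level 3: 1, 6, 11, 12, 13
Level 4: 0

4, 9, 10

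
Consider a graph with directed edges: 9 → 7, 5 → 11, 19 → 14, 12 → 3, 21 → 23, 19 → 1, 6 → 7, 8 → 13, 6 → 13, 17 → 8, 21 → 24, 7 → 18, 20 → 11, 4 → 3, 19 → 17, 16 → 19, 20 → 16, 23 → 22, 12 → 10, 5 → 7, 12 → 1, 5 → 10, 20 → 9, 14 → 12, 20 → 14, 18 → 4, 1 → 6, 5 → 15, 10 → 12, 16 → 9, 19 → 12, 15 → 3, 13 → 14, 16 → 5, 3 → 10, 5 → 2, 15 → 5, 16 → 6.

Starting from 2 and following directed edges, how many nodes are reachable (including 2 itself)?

1

BFS from 2 visits: 2
Reachable nodes: 1 of 24 total.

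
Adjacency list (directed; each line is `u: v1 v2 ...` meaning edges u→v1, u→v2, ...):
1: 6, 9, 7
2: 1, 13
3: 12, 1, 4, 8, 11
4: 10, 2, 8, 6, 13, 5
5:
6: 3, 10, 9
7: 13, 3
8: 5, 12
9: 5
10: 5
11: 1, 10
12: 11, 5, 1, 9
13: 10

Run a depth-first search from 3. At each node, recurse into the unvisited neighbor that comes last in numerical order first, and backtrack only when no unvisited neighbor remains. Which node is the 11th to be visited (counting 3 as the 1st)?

Visit 3
3 → 12
12 → 11
11 → 10
10 → 5
11 → 1
1 → 9
1 → 7
7 → 13
1 → 6
3 → 8
3 → 4
4 → 2

Visit order: 3, 12, 11, 10, 5, 1, 9, 7, 13, 6, 8, 4, 2

8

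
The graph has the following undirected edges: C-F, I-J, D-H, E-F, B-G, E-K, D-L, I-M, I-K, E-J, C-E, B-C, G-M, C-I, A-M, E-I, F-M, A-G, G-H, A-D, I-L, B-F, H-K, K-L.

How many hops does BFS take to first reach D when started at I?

2

Level 0: I
Level 1: C, E, J, K, L, M
Level 2: A, B, D, F, G, H
D first appears at level 2.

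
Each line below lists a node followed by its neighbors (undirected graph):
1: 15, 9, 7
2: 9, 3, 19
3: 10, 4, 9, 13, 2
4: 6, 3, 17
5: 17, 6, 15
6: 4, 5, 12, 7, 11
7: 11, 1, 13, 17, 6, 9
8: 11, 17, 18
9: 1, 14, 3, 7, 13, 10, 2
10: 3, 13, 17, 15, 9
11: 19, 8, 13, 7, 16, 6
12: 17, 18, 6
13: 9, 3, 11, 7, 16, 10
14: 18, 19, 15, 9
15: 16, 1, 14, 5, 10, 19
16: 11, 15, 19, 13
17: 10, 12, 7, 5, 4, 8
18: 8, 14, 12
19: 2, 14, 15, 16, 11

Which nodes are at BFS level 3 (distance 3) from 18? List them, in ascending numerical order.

Level 0: 18
Level 1: 8, 12, 14
Level 2: 6, 9, 11, 15, 17, 19
Level 3: 1, 2, 3, 4, 5, 7, 10, 13, 16

1, 2, 3, 4, 5, 7, 10, 13, 16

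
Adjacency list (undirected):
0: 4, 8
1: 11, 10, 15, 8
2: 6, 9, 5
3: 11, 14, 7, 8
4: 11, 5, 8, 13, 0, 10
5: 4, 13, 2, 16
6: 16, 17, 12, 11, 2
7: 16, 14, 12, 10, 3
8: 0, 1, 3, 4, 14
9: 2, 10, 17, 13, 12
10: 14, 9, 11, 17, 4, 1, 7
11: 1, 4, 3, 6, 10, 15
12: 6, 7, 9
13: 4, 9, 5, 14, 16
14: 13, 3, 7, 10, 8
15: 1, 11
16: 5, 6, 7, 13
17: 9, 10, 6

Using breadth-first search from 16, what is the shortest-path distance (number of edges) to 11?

2

Level 0: 16
Level 1: 5, 6, 7, 13
Level 2: 2, 3, 4, 9, 10, 11, 12, 14, 17
Level 3: 0, 1, 8, 15
11 first appears at level 2.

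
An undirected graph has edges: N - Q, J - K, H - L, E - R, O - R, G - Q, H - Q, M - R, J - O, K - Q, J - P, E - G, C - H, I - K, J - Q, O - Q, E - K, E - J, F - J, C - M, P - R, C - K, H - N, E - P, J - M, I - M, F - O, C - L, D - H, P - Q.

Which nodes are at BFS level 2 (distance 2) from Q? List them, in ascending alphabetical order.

Level 0: Q
Level 1: G, H, J, K, N, O, P
Level 2: C, D, E, F, I, L, M, R

C, D, E, F, I, L, M, R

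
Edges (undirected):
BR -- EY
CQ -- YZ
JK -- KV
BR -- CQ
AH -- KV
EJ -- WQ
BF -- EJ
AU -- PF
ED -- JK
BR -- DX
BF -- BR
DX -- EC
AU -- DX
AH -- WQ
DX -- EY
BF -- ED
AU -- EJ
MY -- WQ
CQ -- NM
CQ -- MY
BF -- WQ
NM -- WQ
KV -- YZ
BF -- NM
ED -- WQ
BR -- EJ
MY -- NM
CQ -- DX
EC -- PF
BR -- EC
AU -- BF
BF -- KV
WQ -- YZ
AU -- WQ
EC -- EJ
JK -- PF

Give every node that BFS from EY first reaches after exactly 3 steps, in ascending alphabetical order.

ED, KV, MY, NM, PF, WQ, YZ

Level 0: EY
Level 1: BR, DX
Level 2: AU, BF, CQ, EC, EJ
Level 3: ED, KV, MY, NM, PF, WQ, YZ
Level 4: AH, JK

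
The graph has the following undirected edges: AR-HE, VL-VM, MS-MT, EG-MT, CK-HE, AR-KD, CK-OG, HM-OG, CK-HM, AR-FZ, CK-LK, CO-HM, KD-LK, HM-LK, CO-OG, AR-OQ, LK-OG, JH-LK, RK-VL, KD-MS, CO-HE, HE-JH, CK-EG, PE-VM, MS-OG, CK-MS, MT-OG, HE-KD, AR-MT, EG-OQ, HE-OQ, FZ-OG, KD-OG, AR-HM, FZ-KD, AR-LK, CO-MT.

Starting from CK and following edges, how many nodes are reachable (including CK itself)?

14

BFS from CK visits: CK, OG, MS, LK, HM, HE, EG, MT, KD, FZ, CO, JH, AR, OQ
Reachable nodes: 14 of 18 total.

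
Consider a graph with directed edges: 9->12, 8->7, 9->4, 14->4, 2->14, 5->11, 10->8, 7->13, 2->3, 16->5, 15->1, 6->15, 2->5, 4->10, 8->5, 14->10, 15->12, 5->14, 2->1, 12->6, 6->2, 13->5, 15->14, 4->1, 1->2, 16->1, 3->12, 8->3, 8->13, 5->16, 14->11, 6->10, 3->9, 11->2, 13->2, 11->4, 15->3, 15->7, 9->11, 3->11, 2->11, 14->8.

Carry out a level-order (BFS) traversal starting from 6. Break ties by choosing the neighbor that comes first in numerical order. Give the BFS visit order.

Visit 6; enqueue 2, 10, 15 → queue [2, 10, 15]
Visit 2; enqueue 1, 3, 5, 11, 14 → queue [10, 15, 1, 3, 5, 11, 14]
Visit 10; enqueue 8 → queue [15, 1, 3, 5, 11, 14, 8]
Visit 15; enqueue 7, 12 → queue [1, 3, 5, 11, 14, 8, 7, 12]
Visit 1 → queue [3, 5, 11, 14, 8, 7, 12]
Visit 3; enqueue 9 → queue [5, 11, 14, 8, 7, 12, 9]
Visit 5; enqueue 16 → queue [11, 14, 8, 7, 12, 9, 16]
Visit 11; enqueue 4 → queue [14, 8, 7, 12, 9, 16, 4]
Visit 14 → queue [8, 7, 12, 9, 16, 4]
Visit 8; enqueue 13 → queue [7, 12, 9, 16, 4, 13]
Visit 7 → queue [12, 9, 16, 4, 13]
Visit 12 → queue [9, 16, 4, 13]
Visit 9 → queue [16, 4, 13]
Visit 16 → queue [4, 13]
Visit 4 → queue [13]
Visit 13 → queue []

6, 2, 10, 15, 1, 3, 5, 11, 14, 8, 7, 12, 9, 16, 4, 13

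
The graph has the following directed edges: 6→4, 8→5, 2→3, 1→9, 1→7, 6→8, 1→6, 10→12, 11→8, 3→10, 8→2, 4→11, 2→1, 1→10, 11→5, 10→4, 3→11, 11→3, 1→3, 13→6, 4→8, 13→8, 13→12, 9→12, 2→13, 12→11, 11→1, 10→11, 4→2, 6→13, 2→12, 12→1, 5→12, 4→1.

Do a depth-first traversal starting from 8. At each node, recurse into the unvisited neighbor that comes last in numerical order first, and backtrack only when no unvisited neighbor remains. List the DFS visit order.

8 → 5 → 12 → 11 → 3 → 10 → 4 → 2 → 13 → 6 → 1 → 9 → 7

Visit 8
8 → 5
5 → 12
12 → 11
11 → 3
3 → 10
10 → 4
4 → 2
2 → 13
13 → 6
2 → 1
1 → 9
1 → 7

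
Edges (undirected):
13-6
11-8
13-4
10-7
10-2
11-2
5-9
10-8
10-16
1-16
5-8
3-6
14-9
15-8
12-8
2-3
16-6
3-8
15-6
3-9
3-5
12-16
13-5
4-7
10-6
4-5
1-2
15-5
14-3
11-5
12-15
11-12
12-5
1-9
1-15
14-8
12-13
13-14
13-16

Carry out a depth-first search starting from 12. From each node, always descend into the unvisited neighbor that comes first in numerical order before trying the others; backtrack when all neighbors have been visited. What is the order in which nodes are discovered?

Visit 12
12 → 5
5 → 3
3 → 2
2 → 1
1 → 9
9 → 14
14 → 8
8 → 10
10 → 6
6 → 13
13 → 4
4 → 7
13 → 16
6 → 15
8 → 11

12 → 5 → 3 → 2 → 1 → 9 → 14 → 8 → 10 → 6 → 13 → 4 → 7 → 16 → 15 → 11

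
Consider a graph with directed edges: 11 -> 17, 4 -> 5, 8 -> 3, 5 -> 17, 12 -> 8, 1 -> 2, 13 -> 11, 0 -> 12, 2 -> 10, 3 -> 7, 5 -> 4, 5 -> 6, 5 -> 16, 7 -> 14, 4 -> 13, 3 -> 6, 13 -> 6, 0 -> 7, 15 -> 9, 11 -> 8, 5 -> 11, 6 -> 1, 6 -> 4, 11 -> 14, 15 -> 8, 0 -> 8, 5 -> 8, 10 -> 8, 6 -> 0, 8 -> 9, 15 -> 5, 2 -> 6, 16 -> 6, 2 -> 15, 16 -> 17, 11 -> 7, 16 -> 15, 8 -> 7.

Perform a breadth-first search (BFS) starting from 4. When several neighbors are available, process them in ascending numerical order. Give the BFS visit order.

Visit 4; enqueue 5, 13 → queue [5, 13]
Visit 5; enqueue 6, 8, 11, 16, 17 → queue [13, 6, 8, 11, 16, 17]
Visit 13 → queue [6, 8, 11, 16, 17]
Visit 6; enqueue 0, 1 → queue [8, 11, 16, 17, 0, 1]
Visit 8; enqueue 3, 7, 9 → queue [11, 16, 17, 0, 1, 3, 7, 9]
Visit 11; enqueue 14 → queue [16, 17, 0, 1, 3, 7, 9, 14]
Visit 16; enqueue 15 → queue [17, 0, 1, 3, 7, 9, 14, 15]
Visit 17 → queue [0, 1, 3, 7, 9, 14, 15]
Visit 0; enqueue 12 → queue [1, 3, 7, 9, 14, 15, 12]
Visit 1; enqueue 2 → queue [3, 7, 9, 14, 15, 12, 2]
Visit 3 → queue [7, 9, 14, 15, 12, 2]
Visit 7 → queue [9, 14, 15, 12, 2]
Visit 9 → queue [14, 15, 12, 2]
Visit 14 → queue [15, 12, 2]
Visit 15 → queue [12, 2]
Visit 12 → queue [2]
Visit 2; enqueue 10 → queue [10]
Visit 10 → queue []

4, 5, 13, 6, 8, 11, 16, 17, 0, 1, 3, 7, 9, 14, 15, 12, 2, 10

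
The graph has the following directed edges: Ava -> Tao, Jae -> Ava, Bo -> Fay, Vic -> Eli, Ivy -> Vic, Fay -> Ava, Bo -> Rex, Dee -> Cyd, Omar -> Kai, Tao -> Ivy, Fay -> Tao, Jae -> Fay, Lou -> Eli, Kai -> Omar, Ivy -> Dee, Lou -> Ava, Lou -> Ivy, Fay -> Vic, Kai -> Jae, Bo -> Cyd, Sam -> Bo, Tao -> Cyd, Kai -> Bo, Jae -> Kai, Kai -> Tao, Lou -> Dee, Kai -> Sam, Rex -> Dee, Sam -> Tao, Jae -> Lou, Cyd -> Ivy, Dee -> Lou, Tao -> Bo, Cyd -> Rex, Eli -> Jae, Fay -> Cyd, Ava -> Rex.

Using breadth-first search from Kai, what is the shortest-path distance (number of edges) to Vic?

3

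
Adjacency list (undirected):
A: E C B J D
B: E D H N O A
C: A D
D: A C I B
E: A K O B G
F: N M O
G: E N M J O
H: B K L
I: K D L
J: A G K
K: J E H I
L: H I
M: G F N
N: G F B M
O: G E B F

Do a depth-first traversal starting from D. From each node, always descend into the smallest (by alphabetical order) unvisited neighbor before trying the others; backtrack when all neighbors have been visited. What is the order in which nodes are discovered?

Visit D
D → A
A → B
B → E
E → G
G → J
J → K
K → H
H → L
L → I
G → M
M → F
F → N
F → O
A → C

D -> A -> B -> E -> G -> J -> K -> H -> L -> I -> M -> F -> N -> O -> C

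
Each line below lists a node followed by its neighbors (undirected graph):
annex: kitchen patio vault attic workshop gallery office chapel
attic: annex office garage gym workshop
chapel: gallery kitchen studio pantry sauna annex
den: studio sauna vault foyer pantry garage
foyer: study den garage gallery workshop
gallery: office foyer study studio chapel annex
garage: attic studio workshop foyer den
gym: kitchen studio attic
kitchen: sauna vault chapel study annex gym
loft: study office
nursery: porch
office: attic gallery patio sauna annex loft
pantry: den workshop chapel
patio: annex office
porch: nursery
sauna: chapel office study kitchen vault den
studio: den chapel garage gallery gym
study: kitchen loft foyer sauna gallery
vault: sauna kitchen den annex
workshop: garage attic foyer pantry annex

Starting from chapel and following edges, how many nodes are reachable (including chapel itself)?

BFS from chapel visits: chapel, studio, sauna, pantry, kitchen, gallery, annex, gym, garage, den, vault, study, office, workshop, foyer, patio, attic, loft
Reachable nodes: 18 of 20 total.

18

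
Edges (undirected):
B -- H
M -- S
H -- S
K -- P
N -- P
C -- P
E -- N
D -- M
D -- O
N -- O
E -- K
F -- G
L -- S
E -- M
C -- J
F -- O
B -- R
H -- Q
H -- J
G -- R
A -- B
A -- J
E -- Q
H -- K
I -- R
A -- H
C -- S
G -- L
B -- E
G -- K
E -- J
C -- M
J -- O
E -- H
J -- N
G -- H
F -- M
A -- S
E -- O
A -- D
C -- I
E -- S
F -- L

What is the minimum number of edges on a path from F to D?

Level 0: F
Level 1: G, L, M, O
Level 2: C, D, E, H, J, K, N, R, S
Level 3: A, B, I, P, Q
D first appears at level 2.

2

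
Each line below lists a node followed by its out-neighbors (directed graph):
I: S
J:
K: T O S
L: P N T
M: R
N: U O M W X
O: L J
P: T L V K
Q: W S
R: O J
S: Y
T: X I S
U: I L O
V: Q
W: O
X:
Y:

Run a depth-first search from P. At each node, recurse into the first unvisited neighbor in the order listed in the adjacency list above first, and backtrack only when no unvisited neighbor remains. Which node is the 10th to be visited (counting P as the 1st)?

Visit P
P → T
T → X
T → I
I → S
S → Y
P → L
L → N
N → U
U → O
O → J
N → M
M → R
N → W
P → V
V → Q
P → K

Visit order: P, T, X, I, S, Y, L, N, U, O, J, M, R, W, V, Q, K

O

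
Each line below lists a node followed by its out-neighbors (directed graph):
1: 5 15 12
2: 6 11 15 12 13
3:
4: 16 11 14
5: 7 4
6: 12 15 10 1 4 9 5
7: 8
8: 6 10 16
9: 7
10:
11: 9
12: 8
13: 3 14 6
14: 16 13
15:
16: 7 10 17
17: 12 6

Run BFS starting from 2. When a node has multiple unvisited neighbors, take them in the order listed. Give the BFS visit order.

Visit 2; enqueue 6, 11, 15, 12, 13 → queue [6, 11, 15, 12, 13]
Visit 6; enqueue 10, 1, 4, 9, 5 → queue [11, 15, 12, 13, 10, 1, 4, 9, 5]
Visit 11 → queue [15, 12, 13, 10, 1, 4, 9, 5]
Visit 15 → queue [12, 13, 10, 1, 4, 9, 5]
Visit 12; enqueue 8 → queue [13, 10, 1, 4, 9, 5, 8]
Visit 13; enqueue 3, 14 → queue [10, 1, 4, 9, 5, 8, 3, 14]
Visit 10 → queue [1, 4, 9, 5, 8, 3, 14]
Visit 1 → queue [4, 9, 5, 8, 3, 14]
Visit 4; enqueue 16 → queue [9, 5, 8, 3, 14, 16]
Visit 9; enqueue 7 → queue [5, 8, 3, 14, 16, 7]
Visit 5 → queue [8, 3, 14, 16, 7]
Visit 8 → queue [3, 14, 16, 7]
Visit 3 → queue [14, 16, 7]
Visit 14 → queue [16, 7]
Visit 16; enqueue 17 → queue [7, 17]
Visit 7 → queue [17]
Visit 17 → queue []

2 6 11 15 12 13 10 1 4 9 5 8 3 14 16 7 17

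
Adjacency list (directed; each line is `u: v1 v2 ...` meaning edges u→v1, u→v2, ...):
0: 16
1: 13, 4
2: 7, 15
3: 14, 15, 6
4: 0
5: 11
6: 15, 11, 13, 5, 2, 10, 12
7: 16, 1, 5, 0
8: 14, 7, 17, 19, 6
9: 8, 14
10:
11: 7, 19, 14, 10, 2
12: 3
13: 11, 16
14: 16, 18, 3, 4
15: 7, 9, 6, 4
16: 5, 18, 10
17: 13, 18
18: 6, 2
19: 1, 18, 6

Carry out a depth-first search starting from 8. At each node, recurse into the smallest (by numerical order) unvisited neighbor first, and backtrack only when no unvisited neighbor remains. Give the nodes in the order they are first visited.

Visit 8
8 → 6
6 → 2
2 → 7
7 → 0
0 → 16
16 → 5
5 → 11
11 → 10
11 → 14
14 → 3
3 → 15
15 → 4
15 → 9
14 → 18
11 → 19
19 → 1
1 → 13
6 → 12
8 → 17

8, 6, 2, 7, 0, 16, 5, 11, 10, 14, 3, 15, 4, 9, 18, 19, 1, 13, 12, 17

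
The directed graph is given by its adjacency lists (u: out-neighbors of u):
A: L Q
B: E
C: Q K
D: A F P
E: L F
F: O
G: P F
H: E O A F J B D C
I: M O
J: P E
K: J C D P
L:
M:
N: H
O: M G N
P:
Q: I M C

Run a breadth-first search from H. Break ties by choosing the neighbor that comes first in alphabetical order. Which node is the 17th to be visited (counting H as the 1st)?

I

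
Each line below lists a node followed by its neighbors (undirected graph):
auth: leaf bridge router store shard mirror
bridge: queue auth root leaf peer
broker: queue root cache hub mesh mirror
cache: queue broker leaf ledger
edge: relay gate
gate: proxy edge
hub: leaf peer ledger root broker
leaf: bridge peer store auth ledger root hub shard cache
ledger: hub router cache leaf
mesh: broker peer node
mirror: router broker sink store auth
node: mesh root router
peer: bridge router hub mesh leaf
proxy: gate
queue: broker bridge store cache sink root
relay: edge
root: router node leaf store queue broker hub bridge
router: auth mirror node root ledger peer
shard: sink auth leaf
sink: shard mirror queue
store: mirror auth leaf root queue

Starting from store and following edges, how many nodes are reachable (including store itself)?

17

BFS from store visits: store, mirror, auth, leaf, root, queue, router, broker, sink, bridge, shard, peer, ledger, hub, cache, node, mesh
Reachable nodes: 17 of 21 total.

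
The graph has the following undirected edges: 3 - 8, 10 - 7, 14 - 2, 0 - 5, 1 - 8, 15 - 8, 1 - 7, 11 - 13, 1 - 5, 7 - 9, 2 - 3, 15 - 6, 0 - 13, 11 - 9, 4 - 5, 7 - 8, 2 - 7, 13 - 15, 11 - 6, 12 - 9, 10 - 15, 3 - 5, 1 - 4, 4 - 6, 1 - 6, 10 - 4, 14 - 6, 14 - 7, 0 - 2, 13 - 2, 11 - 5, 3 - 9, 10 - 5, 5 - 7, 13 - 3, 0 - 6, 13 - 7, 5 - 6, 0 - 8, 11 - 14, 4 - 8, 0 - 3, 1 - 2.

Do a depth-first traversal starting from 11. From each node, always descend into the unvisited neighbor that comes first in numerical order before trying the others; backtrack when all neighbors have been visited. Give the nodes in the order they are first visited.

11, 5, 0, 2, 1, 4, 6, 14, 7, 8, 3, 9, 12, 13, 15, 10

Visit 11
11 → 5
5 → 0
0 → 2
2 → 1
1 → 4
4 → 6
6 → 14
14 → 7
7 → 8
8 → 3
3 → 9
9 → 12
3 → 13
13 → 15
15 → 10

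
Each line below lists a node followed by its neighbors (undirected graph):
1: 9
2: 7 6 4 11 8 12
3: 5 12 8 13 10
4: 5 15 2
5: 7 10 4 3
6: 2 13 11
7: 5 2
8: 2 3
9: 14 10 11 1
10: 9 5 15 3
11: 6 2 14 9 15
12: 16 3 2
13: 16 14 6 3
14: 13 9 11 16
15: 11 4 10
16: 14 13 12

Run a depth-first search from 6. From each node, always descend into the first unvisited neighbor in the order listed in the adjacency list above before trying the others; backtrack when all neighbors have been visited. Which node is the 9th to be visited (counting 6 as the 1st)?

16

Visit 6
6 → 2
2 → 7
7 → 5
5 → 10
10 → 9
9 → 14
14 → 13
13 → 16
16 → 12
12 → 3
3 → 8
14 → 11
11 → 15
15 → 4
9 → 1

Visit order: 6, 2, 7, 5, 10, 9, 14, 13, 16, 12, 3, 8, 11, 15, 4, 1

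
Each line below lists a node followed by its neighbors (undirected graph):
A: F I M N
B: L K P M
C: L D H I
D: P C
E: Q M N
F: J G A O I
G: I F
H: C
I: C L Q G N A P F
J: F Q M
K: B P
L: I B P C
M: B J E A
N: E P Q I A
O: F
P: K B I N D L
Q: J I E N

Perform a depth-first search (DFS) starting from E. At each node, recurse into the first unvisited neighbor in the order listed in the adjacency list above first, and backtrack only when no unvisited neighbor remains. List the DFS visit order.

E, Q, J, F, G, I, C, L, B, K, P, N, A, M, D, H, O

Visit E
E → Q
Q → J
J → F
F → G
G → I
I → C
C → L
L → B
B → K
K → P
P → N
N → A
A → M
P → D
C → H
F → O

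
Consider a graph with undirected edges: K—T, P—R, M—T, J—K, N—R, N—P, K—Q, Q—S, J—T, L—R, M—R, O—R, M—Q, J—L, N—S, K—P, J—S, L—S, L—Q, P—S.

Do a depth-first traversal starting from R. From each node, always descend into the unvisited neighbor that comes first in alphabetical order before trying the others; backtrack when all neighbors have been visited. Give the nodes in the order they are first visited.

Visit R
R → L
L → J
J → K
K → P
P → N
N → S
S → Q
Q → M
M → T
R → O

R, L, J, K, P, N, S, Q, M, T, O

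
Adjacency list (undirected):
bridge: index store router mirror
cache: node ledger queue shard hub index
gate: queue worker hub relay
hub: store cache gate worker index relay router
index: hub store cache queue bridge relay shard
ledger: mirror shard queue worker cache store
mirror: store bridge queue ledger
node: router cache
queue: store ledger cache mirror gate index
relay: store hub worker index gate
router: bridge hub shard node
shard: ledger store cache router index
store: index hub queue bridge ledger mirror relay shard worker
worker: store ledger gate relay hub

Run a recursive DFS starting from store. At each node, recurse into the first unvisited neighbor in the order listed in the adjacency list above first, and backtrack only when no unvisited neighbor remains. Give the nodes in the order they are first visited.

store index hub cache node router bridge mirror queue ledger shard worker gate relay

Visit store
store → index
index → hub
hub → cache
cache → node
node → router
router → bridge
bridge → mirror
mirror → queue
queue → ledger
ledger → shard
ledger → worker
worker → gate
gate → relay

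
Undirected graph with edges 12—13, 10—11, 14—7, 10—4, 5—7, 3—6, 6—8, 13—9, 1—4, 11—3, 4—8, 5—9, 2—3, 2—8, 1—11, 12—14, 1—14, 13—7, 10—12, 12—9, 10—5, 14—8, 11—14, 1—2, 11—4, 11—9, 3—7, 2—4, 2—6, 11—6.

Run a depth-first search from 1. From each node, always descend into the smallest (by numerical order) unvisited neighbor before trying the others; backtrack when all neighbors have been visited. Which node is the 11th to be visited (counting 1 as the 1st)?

9

Visit 1
1 → 2
2 → 3
3 → 6
6 → 8
8 → 4
4 → 10
10 → 5
5 → 7
7 → 13
13 → 9
9 → 11
11 → 14
14 → 12

Visit order: 1, 2, 3, 6, 8, 4, 10, 5, 7, 13, 9, 11, 14, 12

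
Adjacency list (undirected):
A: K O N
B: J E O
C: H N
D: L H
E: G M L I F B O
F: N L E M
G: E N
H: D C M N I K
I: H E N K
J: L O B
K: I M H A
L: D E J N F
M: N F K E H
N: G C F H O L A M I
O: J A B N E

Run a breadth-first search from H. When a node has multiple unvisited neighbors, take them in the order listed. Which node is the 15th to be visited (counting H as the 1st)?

Visit H; enqueue D, C, M, N, I, K → queue [D, C, M, N, I, K]
Visit D; enqueue L → queue [C, M, N, I, K, L]
Visit C → queue [M, N, I, K, L]
Visit M; enqueue F, E → queue [N, I, K, L, F, E]
Visit N; enqueue G, O, A → queue [I, K, L, F, E, G, O, A]
Visit I → queue [K, L, F, E, G, O, A]
Visit K → queue [L, F, E, G, O, A]
Visit L; enqueue J → queue [F, E, G, O, A, J]
Visit F → queue [E, G, O, A, J]
Visit E; enqueue B → queue [G, O, A, J, B]
Visit G → queue [O, A, J, B]
Visit O → queue [A, J, B]
Visit A → queue [J, B]
Visit J → queue [B]
Visit B → queue []

Visit order: H, D, C, M, N, I, K, L, F, E, G, O, A, J, B

B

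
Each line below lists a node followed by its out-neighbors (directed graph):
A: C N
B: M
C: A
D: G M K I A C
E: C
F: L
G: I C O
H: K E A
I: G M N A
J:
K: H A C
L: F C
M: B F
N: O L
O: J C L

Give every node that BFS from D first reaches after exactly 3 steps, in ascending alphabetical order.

E, J, L

Level 0: D
Level 1: A, C, G, I, K, M
Level 2: B, F, H, N, O
Level 3: E, J, L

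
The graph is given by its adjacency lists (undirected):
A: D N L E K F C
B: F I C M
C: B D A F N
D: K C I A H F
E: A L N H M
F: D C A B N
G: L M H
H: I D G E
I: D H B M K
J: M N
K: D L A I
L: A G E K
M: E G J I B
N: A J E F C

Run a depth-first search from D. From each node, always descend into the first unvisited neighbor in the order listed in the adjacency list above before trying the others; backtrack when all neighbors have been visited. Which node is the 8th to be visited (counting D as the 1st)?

E

Visit D
D → K
K → L
L → A
A → N
N → J
J → M
M → E
E → H
H → I
I → B
B → F
F → C
H → G

Visit order: D, K, L, A, N, J, M, E, H, I, B, F, C, G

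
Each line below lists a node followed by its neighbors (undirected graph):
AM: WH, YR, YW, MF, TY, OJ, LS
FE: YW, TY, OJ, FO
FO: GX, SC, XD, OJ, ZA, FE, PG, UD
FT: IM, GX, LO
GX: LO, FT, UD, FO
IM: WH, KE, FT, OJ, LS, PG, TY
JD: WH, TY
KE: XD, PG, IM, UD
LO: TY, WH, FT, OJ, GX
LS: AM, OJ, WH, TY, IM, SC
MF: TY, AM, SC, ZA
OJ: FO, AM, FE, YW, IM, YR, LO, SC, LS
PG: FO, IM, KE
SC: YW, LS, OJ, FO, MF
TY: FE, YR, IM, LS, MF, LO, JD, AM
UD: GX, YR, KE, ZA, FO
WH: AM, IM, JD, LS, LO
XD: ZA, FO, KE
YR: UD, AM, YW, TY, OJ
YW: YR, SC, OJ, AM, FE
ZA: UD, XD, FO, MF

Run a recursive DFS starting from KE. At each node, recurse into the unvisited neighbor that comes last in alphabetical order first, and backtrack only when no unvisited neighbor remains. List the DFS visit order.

KE -> XD -> ZA -> UD -> YR -> YW -> SC -> OJ -> LS -> WH -> LO -> TY -> MF -> AM -> JD -> IM -> PG -> FO -> GX -> FT -> FE

Visit KE
KE → XD
XD → ZA
ZA → UD
UD → YR
YR → YW
YW → SC
SC → OJ
OJ → LS
LS → WH
WH → LO
LO → TY
TY → MF
MF → AM
TY → JD
TY → IM
IM → PG
PG → FO
FO → GX
GX → FT
FO → FE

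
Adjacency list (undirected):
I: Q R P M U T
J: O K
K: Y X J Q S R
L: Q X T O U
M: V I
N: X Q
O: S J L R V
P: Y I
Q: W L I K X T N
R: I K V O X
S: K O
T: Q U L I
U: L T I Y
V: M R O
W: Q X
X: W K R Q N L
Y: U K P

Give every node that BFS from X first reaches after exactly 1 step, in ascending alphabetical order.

K, L, N, Q, R, W

Level 0: X
Level 1: K, L, N, Q, R, W
Level 2: I, J, O, S, T, U, V, Y
Level 3: M, P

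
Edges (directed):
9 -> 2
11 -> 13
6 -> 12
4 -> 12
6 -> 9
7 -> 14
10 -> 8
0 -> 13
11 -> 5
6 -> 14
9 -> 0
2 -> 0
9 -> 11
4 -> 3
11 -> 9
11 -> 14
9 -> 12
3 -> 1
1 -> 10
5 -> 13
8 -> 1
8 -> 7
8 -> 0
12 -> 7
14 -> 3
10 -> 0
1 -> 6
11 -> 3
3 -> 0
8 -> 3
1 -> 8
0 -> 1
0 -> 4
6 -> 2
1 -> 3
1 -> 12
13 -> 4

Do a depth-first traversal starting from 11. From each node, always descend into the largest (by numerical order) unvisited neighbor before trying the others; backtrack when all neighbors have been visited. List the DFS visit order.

11 → 14 → 3 → 1 → 12 → 7 → 10 → 8 → 0 → 13 → 4 → 6 → 9 → 2 → 5

Visit 11
11 → 14
14 → 3
3 → 1
1 → 12
12 → 7
1 → 10
10 → 8
8 → 0
0 → 13
13 → 4
1 → 6
6 → 9
9 → 2
11 → 5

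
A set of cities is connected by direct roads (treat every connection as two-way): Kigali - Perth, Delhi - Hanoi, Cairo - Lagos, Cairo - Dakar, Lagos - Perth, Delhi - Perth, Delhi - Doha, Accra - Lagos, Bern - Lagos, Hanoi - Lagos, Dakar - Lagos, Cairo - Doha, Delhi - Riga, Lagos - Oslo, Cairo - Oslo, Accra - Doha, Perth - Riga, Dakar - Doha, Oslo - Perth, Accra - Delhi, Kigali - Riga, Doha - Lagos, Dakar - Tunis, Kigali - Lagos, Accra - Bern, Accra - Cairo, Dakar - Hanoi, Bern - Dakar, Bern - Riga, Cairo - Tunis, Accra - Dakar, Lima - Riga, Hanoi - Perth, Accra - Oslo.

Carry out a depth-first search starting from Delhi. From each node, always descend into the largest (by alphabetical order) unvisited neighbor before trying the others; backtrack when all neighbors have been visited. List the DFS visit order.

Delhi → Riga → Perth → Oslo → Lagos → Kigali → Hanoi → Dakar → Tunis → Cairo → Doha → Accra → Bern → Lima

Visit Delhi
Delhi → Riga
Riga → Perth
Perth → Oslo
Oslo → Lagos
Lagos → Kigali
Lagos → Hanoi
Hanoi → Dakar
Dakar → Tunis
Tunis → Cairo
Cairo → Doha
Doha → Accra
Accra → Bern
Riga → Lima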